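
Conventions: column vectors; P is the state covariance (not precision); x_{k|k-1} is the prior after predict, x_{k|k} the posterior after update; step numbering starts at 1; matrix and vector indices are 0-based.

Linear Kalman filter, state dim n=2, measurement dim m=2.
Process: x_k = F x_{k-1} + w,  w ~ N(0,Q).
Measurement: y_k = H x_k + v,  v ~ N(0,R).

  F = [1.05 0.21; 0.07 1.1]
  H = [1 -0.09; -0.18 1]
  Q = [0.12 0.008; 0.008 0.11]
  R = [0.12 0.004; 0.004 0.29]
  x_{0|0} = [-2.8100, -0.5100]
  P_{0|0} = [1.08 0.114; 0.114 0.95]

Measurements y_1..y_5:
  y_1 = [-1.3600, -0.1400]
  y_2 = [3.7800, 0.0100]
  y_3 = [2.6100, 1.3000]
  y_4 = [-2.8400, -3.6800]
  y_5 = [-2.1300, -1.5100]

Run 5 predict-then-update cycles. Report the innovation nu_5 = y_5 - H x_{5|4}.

step 1: x^-=[-3.0576, -0.7577]  P^-=[1.4029 0.4402; 0.4402 1.2823]  S=[1.4540 0.0834; 0.0834 1.4593]  K=[0.9333 0.0753; 0.1767 0.8143]  nu=[1.6294, 0.0673]  x^+=[-1.5319, -0.4150]  P^+=[0.1165 0.0465; 0.0465 0.2452]
step 2: x^-=[-1.6956, -0.5638]  P^-=[0.2798 0.1276; 0.1276 0.4145]  S=[0.3801 0.0460; 0.0460 0.6676]  K=[0.6975 0.0677; 0.1680 0.5749]  nu=[5.4249, 0.2685]  x^+=[2.1065, 0.5020]  P^+=[0.0874 0.0381; 0.0381 0.1742]
step 3: x^-=[2.3172, 0.6997]  P^-=[0.2409 0.0993; 0.0993 0.3271]  S=[0.3456 0.0321; 0.0321 0.5892]  K=[0.6656 0.0587; 0.1541 0.5165]  nu=[0.3557, 1.0174]  x^+=[2.6137, 1.2800]  P^+=[0.0832 0.0347; 0.0347 0.1566]
step 4: x^-=[3.0132, 1.5909]  P^-=[0.2339 0.0908; 0.0908 0.3053]  S=[0.3401 0.0267; 0.0267 0.5702]  K=[0.6596 0.0545; 0.1470 0.4999]  nu=[-5.7100, -4.7286]  x^+=[-1.0111, -1.6123]  P^+=[0.0824 0.0333; 0.0333 0.1515]
step 5: x^-=[-1.4003, -1.8443]  P^-=[0.2322 0.0880; 0.0880 0.2989]  S=[0.3388 0.0247; 0.0247 0.5647]  K=[0.6581 0.0530; 0.1442 0.4949]  nu=[-0.8957, 0.0823]  x^+=[-1.9854, -1.9328]  P^+=[0.0821 0.0328; 0.0328 0.1500]

innov = [-0.8957, 0.0823]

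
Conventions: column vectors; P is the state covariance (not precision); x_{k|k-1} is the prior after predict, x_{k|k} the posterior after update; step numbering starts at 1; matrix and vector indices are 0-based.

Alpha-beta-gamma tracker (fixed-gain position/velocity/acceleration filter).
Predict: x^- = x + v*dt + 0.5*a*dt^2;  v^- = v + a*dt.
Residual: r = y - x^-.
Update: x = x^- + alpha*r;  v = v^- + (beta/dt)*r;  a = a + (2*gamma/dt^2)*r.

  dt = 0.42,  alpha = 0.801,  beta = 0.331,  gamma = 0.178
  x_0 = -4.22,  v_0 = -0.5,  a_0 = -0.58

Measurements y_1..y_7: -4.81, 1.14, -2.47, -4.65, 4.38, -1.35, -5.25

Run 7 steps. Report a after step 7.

step 1: x_pred=-4.4812  r=-0.3288  x^+=-4.7446  v^+=-1.0028  a^+=-1.2437
step 2: x_pred=-5.2754  r=6.4154  x^+=-0.1367  v^+=3.5309  a^+=11.7035
step 3: x_pred=2.3785  r=-4.8485  x^+=-1.5051  v^+=4.6252  a^+=1.9185
step 4: x_pred=0.6067  r=-5.2567  x^+=-3.6039  v^+=1.2882  a^+=-8.6902
step 5: x_pred=-3.8293  r=8.2093  x^+=2.7463  v^+=4.1081  a^+=7.8774
step 6: x_pred=5.1665  r=-6.5165  x^+=-0.0532  v^+=2.2810  a^+=-5.2739
step 7: x_pred=0.4396  r=-5.6896  x^+=-4.1178  v^+=-4.4180  a^+=-16.7564

a_post = -16.7564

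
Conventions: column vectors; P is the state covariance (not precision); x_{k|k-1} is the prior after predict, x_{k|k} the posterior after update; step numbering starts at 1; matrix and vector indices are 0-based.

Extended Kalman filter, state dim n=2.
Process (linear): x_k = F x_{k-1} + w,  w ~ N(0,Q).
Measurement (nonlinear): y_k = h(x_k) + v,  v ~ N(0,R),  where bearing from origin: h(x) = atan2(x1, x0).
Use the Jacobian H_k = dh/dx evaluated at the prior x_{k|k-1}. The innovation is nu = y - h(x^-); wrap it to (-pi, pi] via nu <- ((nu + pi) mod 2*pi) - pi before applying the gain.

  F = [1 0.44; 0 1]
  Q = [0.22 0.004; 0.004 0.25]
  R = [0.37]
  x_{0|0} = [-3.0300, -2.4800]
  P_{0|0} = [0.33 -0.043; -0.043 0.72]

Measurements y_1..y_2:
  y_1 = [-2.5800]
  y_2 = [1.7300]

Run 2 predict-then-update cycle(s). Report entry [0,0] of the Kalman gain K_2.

step 1: x^-=[-4.1212, -2.4800]  P^-=[0.6516 0.2778; 0.2778 0.9700]  H_jac=[0.1072 -0.1781]  S=[0.3977]  K=[0.0512; -0.3596]  nu=[0.0199]  x^+=[-4.1202, -2.4871]  P^+=[0.6505 0.2851; 0.2851 0.9186]
step 2: x^-=[-5.2145, -2.4871]  P^-=[1.2993 0.6933; 0.6933 1.1686]  H_jac=[0.0745 -0.1562]  S=[0.3896]  K=[-0.0295; -0.3360]  nu=[-1.8566]  x^+=[-5.1597, -1.8633]  P^+=[1.2989 0.6894; 0.6894 1.1246]

K[0,0] = -0.0295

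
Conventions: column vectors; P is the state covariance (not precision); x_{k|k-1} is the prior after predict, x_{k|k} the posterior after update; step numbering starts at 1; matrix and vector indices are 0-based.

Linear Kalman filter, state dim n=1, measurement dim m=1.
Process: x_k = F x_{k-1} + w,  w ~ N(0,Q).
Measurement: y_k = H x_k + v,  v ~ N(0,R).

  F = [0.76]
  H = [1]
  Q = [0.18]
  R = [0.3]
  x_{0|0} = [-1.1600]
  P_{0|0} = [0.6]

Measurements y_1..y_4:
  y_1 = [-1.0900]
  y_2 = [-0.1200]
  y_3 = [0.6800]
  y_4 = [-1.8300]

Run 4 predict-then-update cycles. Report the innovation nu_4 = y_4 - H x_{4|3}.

innov = [-1.9343]

step 1: x^-=[-0.8816]  P^-=[0.5266]  S=[0.8266]  K=[0.6370]  nu=[-0.2084]  x^+=[-1.0144]  P^+=[0.1911]
step 2: x^-=[-0.7709]  P^-=[0.2904]  S=[0.5904]  K=[0.4919]  nu=[0.6509]  x^+=[-0.4508]  P^+=[0.1476]
step 3: x^-=[-0.3426]  P^-=[0.2652]  S=[0.5652]  K=[0.4692]  nu=[1.0226]  x^+=[0.1373]  P^+=[0.1408]
step 4: x^-=[0.1043]  P^-=[0.2613]  S=[0.5613]  K=[0.4655]  nu=[-1.9343]  x^+=[-0.7962]  P^+=[0.1397]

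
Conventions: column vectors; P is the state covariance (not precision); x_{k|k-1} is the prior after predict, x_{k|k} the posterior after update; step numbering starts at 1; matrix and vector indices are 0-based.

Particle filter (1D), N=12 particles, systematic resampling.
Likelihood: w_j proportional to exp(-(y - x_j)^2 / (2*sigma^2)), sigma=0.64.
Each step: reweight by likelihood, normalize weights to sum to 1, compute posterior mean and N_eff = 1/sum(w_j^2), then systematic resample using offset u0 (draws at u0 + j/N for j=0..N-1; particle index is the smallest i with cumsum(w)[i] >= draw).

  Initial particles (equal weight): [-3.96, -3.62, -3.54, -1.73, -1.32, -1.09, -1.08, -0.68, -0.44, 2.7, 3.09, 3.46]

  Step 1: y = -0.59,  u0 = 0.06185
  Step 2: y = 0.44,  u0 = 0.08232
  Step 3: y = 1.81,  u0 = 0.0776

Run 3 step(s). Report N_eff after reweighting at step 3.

N_eff = 8.8632

step 1: w=[0.0000, 0.0000, 0.0000, 0.0490, 0.1251, 0.1766, 0.1788, 0.2373, 0.2332, 0.0000, 0.0000, 0.0000]  mean=-0.8995  Neff=5.2114  idx=[4, 4, 5, 5, 6, 6, 7, 7, 7, 8, 8, 8]
step 2: w=[0.0109, 0.0109, 0.0274, 0.0274, 0.0285, 0.0285, 0.1033, 0.1033, 0.1033, 0.1856, 0.1856, 0.1856]  mean=-0.6056  Neff=7.2125  idx=[4, 6, 7, 7, 8, 9, 9, 10, 10, 11, 11, 11]
step 3: w=[0.0022, 0.0311, 0.0311, 0.0311, 0.0311, 0.1248, 0.1248, 0.1248, 0.1248, 0.1248, 0.1248, 0.1248]  mean=-0.4713  Neff=8.8632  idx=[3, 5, 5, 6, 7, 7, 8, 9, 9, 10, 11, 11]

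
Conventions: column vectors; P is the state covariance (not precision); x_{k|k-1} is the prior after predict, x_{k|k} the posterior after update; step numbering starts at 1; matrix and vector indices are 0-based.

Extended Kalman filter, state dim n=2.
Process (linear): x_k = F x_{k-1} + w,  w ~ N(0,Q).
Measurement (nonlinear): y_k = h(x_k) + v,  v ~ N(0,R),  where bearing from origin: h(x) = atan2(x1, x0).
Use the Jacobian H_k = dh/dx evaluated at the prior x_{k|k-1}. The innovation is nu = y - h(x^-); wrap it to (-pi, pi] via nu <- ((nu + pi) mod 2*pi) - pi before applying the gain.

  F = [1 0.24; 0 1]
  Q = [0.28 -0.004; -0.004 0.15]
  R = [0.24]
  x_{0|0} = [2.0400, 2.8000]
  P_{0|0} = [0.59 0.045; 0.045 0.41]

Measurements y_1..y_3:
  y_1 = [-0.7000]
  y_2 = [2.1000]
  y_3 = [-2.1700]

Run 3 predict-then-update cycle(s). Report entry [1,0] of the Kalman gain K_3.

K[1,0] = 0.2852

step 1: x^-=[2.7120, 2.8000]  P^-=[0.9152 0.1394; 0.1394 0.5600]  H_jac=[-0.1843 0.1785]  S=[0.2797]  K=[-0.5139; 0.2655]  nu=[-1.5014]  x^+=[3.4836, 2.4014]  P^+=[0.8413 0.1776; 0.1776 0.5403]
step 2: x^-=[4.0599, 2.4014]  P^-=[1.2377 0.3032; 0.3032 0.6903]  H_jac=[-0.1079 0.1825]  S=[0.2655]  K=[-0.2948; 0.3512]  nu=[1.5659]  x^+=[3.5983, 2.9514]  P^+=[1.2146 0.3307; 0.3307 0.6575]
step 3: x^-=[4.3067, 2.9514]  P^-=[1.6912 0.4845; 0.4845 0.8075]  H_jac=[-0.1083 0.1580]  S=[0.2634]  K=[-0.4046; 0.2852]  nu=[-2.7708]  x^+=[5.4276, 2.1611]  P^+=[1.6481 0.5149; 0.5149 0.7861]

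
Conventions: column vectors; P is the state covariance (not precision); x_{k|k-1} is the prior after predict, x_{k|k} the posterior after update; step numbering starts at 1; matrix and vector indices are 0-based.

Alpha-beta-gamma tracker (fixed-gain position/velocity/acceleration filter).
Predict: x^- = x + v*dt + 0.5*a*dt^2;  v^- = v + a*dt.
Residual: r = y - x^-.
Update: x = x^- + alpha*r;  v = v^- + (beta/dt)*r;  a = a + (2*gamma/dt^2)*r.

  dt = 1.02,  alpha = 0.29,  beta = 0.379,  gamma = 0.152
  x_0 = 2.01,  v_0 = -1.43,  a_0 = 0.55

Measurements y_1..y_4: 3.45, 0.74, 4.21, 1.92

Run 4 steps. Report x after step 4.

step 1: x_pred=0.8375  r=2.6125  x^+=1.5951  v^+=0.1017  a^+=1.3134
step 2: x_pred=2.3821  r=-1.6421  x^+=1.9059  v^+=0.8312  a^+=0.8335
step 3: x_pred=3.1873  r=1.0227  x^+=3.4839  v^+=2.0614  a^+=1.1324
step 4: x_pred=6.1756  r=-4.2556  x^+=4.9415  v^+=1.6352  a^+=-0.1111

x_post = 4.9415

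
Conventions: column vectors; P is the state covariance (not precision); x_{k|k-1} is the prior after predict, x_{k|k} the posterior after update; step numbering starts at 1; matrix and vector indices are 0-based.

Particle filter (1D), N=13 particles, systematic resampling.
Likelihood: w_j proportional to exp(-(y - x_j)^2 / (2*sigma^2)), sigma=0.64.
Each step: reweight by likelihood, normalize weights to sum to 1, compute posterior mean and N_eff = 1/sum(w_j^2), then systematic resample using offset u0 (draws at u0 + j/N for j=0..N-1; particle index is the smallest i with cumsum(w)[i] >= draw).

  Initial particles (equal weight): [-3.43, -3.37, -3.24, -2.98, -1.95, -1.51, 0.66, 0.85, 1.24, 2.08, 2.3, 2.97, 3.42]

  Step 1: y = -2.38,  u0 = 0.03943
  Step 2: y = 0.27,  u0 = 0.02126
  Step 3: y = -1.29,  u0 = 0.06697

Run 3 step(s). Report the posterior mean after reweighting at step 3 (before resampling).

post_mean = -1.5793

step 1: w=[0.0927, 0.1077, 0.1444, 0.2295, 0.2842, 0.1414, 0.0000, 0.0000, 0.0000, 0.0000, 0.0000, 0.0000, 0.0000]  mean=-2.6006  Neff=5.1408  idx=[0, 1, 1, 2, 3, 3, 3, 4, 4, 4, 4, 5, 5]
step 2: w=[0.0000, 0.0000, 0.0000, 0.0000, 0.0000, 0.0000, 0.0000, 0.0473, 0.0473, 0.0473, 0.0473, 0.4053, 0.4053]  mean=-1.5935  Neff=2.9625  idx=[7, 9, 10, 11, 11, 11, 11, 11, 12, 12, 12, 12, 12]
step 3: w=[0.0525, 0.0525, 0.0525, 0.0842, 0.0842, 0.0842, 0.0842, 0.0842, 0.0842, 0.0842, 0.0842, 0.0842, 0.0842]  mean=-1.5793  Neff=12.6188  idx=[1, 2, 3, 4, 5, 6, 7, 8, 9, 10, 11, 11, 12]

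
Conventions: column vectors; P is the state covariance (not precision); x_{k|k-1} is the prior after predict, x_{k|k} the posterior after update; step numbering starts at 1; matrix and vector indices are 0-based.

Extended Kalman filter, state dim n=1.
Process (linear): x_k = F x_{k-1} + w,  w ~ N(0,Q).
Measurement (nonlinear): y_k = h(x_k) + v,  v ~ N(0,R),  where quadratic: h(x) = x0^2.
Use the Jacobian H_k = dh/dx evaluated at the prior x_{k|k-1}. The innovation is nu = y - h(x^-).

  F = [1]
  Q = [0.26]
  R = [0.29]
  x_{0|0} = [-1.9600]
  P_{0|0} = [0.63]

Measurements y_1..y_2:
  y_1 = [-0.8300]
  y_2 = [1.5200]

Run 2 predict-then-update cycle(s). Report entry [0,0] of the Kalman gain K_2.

step 1: x^-=[-1.9600]  P^-=[0.8900]  H_jac=[-3.9200]  S=[13.9661]  K=[-0.2498]  nu=[-4.6716]  x^+=[-0.7930]  P^+=[0.0185]
step 2: x^-=[-0.7930]  P^-=[0.2785]  H_jac=[-1.5860]  S=[0.9905]  K=[-0.4459]  nu=[0.8911]  x^+=[-1.1904]  P^+=[0.0815]

K[0,0] = -0.4459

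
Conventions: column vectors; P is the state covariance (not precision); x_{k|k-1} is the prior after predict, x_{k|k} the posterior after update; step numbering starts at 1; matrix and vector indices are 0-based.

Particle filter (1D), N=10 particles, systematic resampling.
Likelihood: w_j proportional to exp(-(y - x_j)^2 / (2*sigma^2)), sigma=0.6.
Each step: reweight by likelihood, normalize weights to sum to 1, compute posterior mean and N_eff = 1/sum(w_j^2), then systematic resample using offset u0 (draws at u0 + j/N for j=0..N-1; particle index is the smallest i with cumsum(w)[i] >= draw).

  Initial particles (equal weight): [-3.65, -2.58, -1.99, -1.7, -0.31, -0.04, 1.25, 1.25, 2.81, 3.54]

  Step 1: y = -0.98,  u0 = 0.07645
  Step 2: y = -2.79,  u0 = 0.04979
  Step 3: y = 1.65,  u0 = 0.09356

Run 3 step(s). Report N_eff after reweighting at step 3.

N_eff = 7.3526

step 1: w=[0.0000, 0.0180, 0.1526, 0.3063, 0.3374, 0.1845, 0.0006, 0.0006, 0.0000, 0.0000]  mean=-0.9813  Neff=3.7697  idx=[2, 3, 3, 3, 3, 4, 4, 4, 5, 5]
step 2: w=[0.3484, 0.1628, 0.1628, 0.1628, 0.1628, 0.0002, 0.0002, 0.0002, 0.0000, 0.0000]  mean=-1.8003  Neff=4.3981  idx=[0, 0, 0, 1, 1, 2, 2, 3, 4, 4]
step 3: w=[0.0083, 0.0083, 0.0083, 0.1393, 0.1393, 0.1393, 0.1393, 0.1393, 0.1393, 0.1393]  mean=-1.7073  Neff=7.3526  idx=[3, 4, 4, 5, 6, 7, 7, 8, 9, 9]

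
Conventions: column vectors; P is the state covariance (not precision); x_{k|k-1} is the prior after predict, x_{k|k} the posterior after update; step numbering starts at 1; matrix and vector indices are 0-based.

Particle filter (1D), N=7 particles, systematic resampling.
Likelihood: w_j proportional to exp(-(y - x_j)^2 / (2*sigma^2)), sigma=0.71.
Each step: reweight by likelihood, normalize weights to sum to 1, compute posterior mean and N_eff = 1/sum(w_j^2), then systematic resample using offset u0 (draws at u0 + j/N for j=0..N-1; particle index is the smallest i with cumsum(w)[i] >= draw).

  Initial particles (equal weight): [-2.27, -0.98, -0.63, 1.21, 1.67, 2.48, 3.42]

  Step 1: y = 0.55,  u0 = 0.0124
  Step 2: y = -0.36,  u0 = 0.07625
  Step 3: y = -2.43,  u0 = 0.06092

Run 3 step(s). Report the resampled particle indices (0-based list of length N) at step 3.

step 1: w=[0.0003, 0.0747, 0.1915, 0.4947, 0.2196, 0.0189, 0.0002]  mean=0.8185  Neff=2.9800  idx=[1, 2, 3, 3, 3, 3, 4]
step 2: w=[0.3455, 0.4705, 0.0439, 0.0439, 0.0439, 0.0439, 0.0085]  mean=-0.4085  Neff=2.8692  idx=[0, 0, 1, 1, 1, 1, 4]
step 3: w=[0.3035, 0.3035, 0.0982, 0.0982, 0.0982, 0.0982, 0.0000]  mean=-0.8425  Neff=4.4869  idx=[0, 0, 1, 1, 2, 3, 5]

resampled_idx = [0, 0, 1, 1, 2, 3, 5]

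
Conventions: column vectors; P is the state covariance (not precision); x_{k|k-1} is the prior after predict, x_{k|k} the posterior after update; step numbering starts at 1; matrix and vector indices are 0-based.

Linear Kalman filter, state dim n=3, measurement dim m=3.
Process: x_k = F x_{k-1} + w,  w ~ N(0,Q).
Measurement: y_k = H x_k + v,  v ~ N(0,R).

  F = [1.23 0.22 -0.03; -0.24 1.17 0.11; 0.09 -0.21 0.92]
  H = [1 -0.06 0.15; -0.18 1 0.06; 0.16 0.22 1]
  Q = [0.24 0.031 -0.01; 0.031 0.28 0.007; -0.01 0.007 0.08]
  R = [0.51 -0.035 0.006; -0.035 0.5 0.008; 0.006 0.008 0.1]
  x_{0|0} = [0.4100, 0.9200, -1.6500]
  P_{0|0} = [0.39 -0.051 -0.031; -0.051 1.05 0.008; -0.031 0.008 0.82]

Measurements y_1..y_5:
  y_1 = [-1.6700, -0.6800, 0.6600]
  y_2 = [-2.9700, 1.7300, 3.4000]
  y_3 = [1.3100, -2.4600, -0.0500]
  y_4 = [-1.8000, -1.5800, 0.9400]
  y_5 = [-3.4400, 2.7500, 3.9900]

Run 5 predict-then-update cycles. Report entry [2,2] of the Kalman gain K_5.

step 1: x^-=[0.7562, 0.7965, -1.6743]  P^-=[0.8562 0.1082 -0.0591; 0.1082 1.7821 -0.1694; -0.0591 -0.1694 0.8172]  S=[1.3633 -0.2060 0.2088; -0.2060 2.2547 0.2759; 0.2088 0.2759 0.9395]  K=[0.6296 0.0410 -0.0438; 0.1008 0.7862 0.0021; -0.1082 -0.1679 0.8934]  nu=[-2.1273, -1.2399, 2.0381]  x^+=[-0.7232, -0.3884, 0.5850]  P^+=[0.3332 0.0621 -0.0673; 0.0621 0.4063 -0.0922; -0.0673 -0.0922 0.1184]
step 2: x^-=[-0.9926, -0.2164, 0.5546]  P^-=[0.8037 0.1143 -0.1051; 0.1143 0.8017 -0.1613; -0.1051 -0.1613 0.2230]  S=[1.2793 -0.1373 0.0782; -0.1373 1.2703 0.0429; 0.0782 0.0429 0.2858]  K=[0.6149 0.0377 -0.0038; 0.0994 0.6181 -0.0031; -0.1023 -0.1344 0.6453]  nu=[-2.0736, 1.7345, 3.0518]  x^+=[-2.2137, 0.6400, 2.5032]  P^+=[0.3250 0.0595 -0.0615; 0.0595 0.3208 -0.0749; -0.0615 -0.0749 0.0892]
step 3: x^-=[-2.6572, 1.5555, 1.9693]  P^-=[0.7851 0.0919 -0.0905; 0.0919 0.6895 -0.1264; -0.0905 -0.1264 0.1887]  S=[1.2659 -0.1446 0.0809; -0.1446 1.1693 0.0468; 0.0809 0.0468 0.2641]  K=[0.6070 0.0274 0.0187; 0.0897 0.5793 0.0212; -0.0956 -0.1205 0.6052]  nu=[3.7651, -4.6119, -1.9364]  x^+=[-0.5342, -0.8192, 0.9936]  P^+=[0.3206 0.0538 -0.0574; 0.0538 0.3004 -0.0674; -0.0574 -0.0674 0.0830]
step 4: x^-=[-0.8670, -0.7209, 1.0380]  P^-=[0.7738 0.0805 -0.0824; 0.0805 0.6662 -0.1158; -0.0824 -0.1158 0.1806]  S=[1.2580 -0.1510 0.0838; -0.1510 1.1508 0.0495; 0.0838 0.0495 0.2610]  K=[0.6022 0.0224 0.0290; 0.0847 0.5700 0.0318; -0.0920 -0.1160 0.5954]  nu=[-1.1319, -1.0774, 0.1993]  x^+=[-1.5670, -1.4245, 1.3858]  P^+=[0.3179 0.0509 -0.0554; 0.0509 0.2953 -0.0649; -0.0554 -0.0649 0.0812]
step 5: x^-=[-2.2824, -1.1382, 1.4331]  P^-=[0.7678 0.0763 -0.0789; 0.0763 0.6612 -0.1129; -0.0789 -0.1129 0.1783]  S=[1.2534 -0.1533 0.0852; -0.1533 1.1474 0.0502; 0.0852 0.0502 0.2604]  K=[0.5997 0.0206 0.0331; 0.0828 0.5679 0.0351; -0.0905 -0.1148 0.5926]  nu=[-1.4409, 3.3914, 3.1725]  x^+=[-2.9716, 0.7800, 3.0542]  P^+=[0.3165 0.0498 -0.0545; 0.0498 0.2942 -0.0641; -0.0545 -0.0641 0.0806]

K[2,2] = 0.5926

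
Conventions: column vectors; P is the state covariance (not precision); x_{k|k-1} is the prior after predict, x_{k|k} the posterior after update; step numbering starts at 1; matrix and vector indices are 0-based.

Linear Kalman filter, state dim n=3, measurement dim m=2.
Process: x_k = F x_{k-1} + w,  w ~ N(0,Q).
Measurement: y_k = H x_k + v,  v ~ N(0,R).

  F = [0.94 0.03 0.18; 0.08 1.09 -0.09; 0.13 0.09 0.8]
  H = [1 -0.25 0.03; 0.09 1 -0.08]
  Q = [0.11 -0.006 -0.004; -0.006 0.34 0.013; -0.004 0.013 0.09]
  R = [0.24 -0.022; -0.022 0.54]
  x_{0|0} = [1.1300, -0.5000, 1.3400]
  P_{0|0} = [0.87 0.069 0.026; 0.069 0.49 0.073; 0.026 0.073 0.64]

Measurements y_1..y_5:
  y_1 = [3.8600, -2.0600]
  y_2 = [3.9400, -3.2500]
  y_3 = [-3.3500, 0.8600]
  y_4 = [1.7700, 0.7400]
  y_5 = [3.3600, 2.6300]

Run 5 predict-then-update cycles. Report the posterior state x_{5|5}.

x_post = [2.3771, 1.2671, 1.0869]

step 1: x^-=[1.2884, -0.5752, 1.1739]  P^-=[0.9134 0.1482 0.2250; 0.1482 0.9303 0.0987; 0.2250 0.0987 0.5358]  S=[1.1499 -0.0412; -0.0412 1.4887]  K=[0.7738 0.1641; -0.0483 0.6272; 0.1902 0.0564]  nu=[2.3926, -1.5068]  x^+=[2.8926, -1.6358, 1.5440]  P^+=[0.1952 0.0576 0.0451; 0.0576 0.3395 0.0614; 0.0451 0.0614 0.4904]
step 2: x^-=[2.9479, -1.6906, 1.4640]  P^-=[0.3178 0.0798 0.1339; 0.0798 0.7459 0.0770; 0.1339 0.0770 0.4294]  S=[0.5718 -0.1094; -0.1094 1.2913]  K=[0.5514 0.1223; -0.0731 0.5722; 0.2349 0.0623]  nu=[0.5256, -1.7076]  x^+=[3.0287, -2.7061, 1.4811]  P^+=[0.1394 0.0459 0.0569; 0.0459 0.3109 0.0550; 0.0569 0.0550 0.3961]
step 3: x^-=[3.0324, -2.8407, 1.3351]  P^-=[0.2687 0.0621 0.1213; 0.0621 0.7098 0.0738; 0.1213 0.0738 0.3692]  S=[0.5286 -0.1212; -0.1212 1.2520]  K=[0.5113 0.1106; -0.0861 0.5584; 0.2308 0.0664]  nu=[-7.1326, 3.5345]  x^+=[-0.2235, -0.2528, -0.0762]  P^+=[0.1289 0.0414 0.0569; 0.0414 0.3039 0.0528; 0.0569 0.0528 0.3392]
step 4: x^-=[-0.2314, -0.2866, -0.1128]  P^-=[0.2574 0.0569 0.1114; 0.0569 0.7007 0.0745; 0.1114 0.0745 0.3322]  S=[0.5186 -0.1241; -0.1241 1.2416]  K=[0.5010 0.1074; -0.0911 0.5546; 0.2144 0.0681]  nu=[1.9331, 1.0384]  x^+=[0.8486, 0.1132, 0.3723]  P^+=[0.1262 0.0399 0.0537; 0.0399 0.3020 0.0517; 0.0537 0.0517 0.3062]
step 5: x^-=[0.8681, 0.1578, 0.4184]  P^-=[0.2527 0.0556 0.1036; 0.0556 0.6982 0.0753; 0.1036 0.0753 0.3101]  S=[0.5139 -0.1244; -0.1244 1.2387]  K=[0.4965 0.1064; -0.0930 0.5535; 0.1996 0.0683]  nu=[2.5188, 2.4276]  x^+=[2.3771, 1.2671, 1.0869]  P^+=[0.1251 0.0393 0.0505; 0.0393 0.3015 0.0510; 0.0505 0.0510 0.2872]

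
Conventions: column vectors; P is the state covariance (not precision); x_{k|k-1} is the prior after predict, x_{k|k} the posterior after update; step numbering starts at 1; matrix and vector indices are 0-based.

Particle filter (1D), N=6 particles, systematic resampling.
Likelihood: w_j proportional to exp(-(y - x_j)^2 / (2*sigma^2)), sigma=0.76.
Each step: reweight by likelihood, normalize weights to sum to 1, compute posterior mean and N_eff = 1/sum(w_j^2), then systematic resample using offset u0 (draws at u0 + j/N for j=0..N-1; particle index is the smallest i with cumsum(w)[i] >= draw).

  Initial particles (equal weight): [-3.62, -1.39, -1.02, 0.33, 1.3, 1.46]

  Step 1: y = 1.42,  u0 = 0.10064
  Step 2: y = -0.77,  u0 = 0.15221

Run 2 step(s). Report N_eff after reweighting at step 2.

step 1: w=[0.0000, 0.0005, 0.0025, 0.1521, 0.4201, 0.4248]  mean=1.2135  Neff=2.6306  idx=[3, 4, 4, 5, 5, 5]
step 2: w=[0.7967, 0.0556, 0.0556, 0.0307, 0.0307, 0.0307]  mean=0.5419  Neff=1.5533  idx=[0, 0, 0, 0, 1, 5]

N_eff = 1.5533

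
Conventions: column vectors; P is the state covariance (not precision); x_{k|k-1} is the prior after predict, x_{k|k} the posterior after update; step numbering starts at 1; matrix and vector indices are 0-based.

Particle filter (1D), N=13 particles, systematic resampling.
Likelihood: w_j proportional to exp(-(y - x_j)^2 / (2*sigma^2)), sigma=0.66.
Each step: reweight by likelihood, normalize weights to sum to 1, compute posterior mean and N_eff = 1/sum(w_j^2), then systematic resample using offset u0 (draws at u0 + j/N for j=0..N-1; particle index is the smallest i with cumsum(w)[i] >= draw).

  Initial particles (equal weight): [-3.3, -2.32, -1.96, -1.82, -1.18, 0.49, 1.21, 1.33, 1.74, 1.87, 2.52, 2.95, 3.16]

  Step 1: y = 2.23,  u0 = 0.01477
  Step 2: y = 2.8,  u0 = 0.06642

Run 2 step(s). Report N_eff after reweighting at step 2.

step 1: w=[0.0000, 0.0000, 0.0000, 0.0000, 0.0000, 0.0074, 0.0725, 0.0944, 0.1816, 0.2062, 0.2172, 0.1320, 0.0887]  mean=2.1354  Neff=6.1653  idx=[6, 7, 7, 8, 8, 9, 9, 9, 10, 10, 11, 11, 12]
step 2: w=[0.0084, 0.0128, 0.0128, 0.0422, 0.0422, 0.0568, 0.0568, 0.0568, 0.1401, 0.1401, 0.1494, 0.1494, 0.1321]  mean=2.5148  Neff=8.6967  idx=[3, 5, 6, 8, 8, 9, 9, 10, 10, 11, 11, 12, 12]

N_eff = 8.6967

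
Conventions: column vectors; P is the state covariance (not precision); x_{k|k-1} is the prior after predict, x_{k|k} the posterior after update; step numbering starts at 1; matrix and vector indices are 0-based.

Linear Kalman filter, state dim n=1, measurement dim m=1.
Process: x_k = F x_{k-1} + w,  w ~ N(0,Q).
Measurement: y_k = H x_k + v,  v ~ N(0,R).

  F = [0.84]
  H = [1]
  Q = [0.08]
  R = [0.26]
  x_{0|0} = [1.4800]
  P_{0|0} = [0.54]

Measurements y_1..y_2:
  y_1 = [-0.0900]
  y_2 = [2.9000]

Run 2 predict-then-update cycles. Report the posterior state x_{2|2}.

x_post = [1.4378]

step 1: x^-=[1.2432]  P^-=[0.4610]  S=[0.7210]  K=[0.6394]  nu=[-1.3332]  x^+=[0.3907]  P^+=[0.1662]
step 2: x^-=[0.3282]  P^-=[0.1973]  S=[0.4573]  K=[0.4314]  nu=[2.5718]  x^+=[1.4378]  P^+=[0.1122]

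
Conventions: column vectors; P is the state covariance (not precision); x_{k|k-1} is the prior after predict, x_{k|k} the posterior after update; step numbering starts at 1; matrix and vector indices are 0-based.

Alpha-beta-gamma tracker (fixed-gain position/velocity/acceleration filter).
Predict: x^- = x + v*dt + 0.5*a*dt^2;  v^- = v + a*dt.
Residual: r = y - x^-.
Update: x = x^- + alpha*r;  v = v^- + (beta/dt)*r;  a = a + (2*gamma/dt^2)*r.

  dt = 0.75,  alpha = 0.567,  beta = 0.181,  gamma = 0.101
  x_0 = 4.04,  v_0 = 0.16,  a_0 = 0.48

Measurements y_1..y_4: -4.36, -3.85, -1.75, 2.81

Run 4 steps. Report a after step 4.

a_post = 2.7026

step 1: x_pred=4.2950  r=-8.6550  x^+=-0.6124  v^+=-1.5687  a^+=-2.6281
step 2: x_pred=-2.5281  r=-1.3219  x^+=-3.2776  v^+=-3.8588  a^+=-3.1028
step 3: x_pred=-7.0444  r=5.2944  x^+=-4.0425  v^+=-4.9082  a^+=-1.2015
step 4: x_pred=-8.0616  r=10.8716  x^+=-1.8974  v^+=-3.1857  a^+=2.7026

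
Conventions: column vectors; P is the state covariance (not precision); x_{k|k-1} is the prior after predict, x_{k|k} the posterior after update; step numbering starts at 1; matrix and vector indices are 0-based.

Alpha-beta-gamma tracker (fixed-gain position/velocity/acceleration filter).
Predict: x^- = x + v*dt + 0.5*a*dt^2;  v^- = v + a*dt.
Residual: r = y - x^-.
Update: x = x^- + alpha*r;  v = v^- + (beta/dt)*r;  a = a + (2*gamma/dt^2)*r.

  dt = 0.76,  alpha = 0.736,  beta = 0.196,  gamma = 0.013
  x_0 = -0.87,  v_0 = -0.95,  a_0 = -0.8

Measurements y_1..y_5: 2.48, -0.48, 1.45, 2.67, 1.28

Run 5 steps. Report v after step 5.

step 1: x_pred=-1.8230  r=4.3030  x^+=1.3440  v^+=-0.4483  a^+=-0.6063
step 2: x_pred=0.8282  r=-1.3082  x^+=-0.1346  v^+=-1.2464  a^+=-0.6652
step 3: x_pred=-1.2740  r=2.7240  x^+=0.7309  v^+=-1.0495  a^+=-0.5426
step 4: x_pred=-0.2234  r=2.8934  x^+=1.9061  v^+=-0.7156  a^+=-0.4123
step 5: x_pred=1.2432  r=0.0368  x^+=1.2703  v^+=-1.0195  a^+=-0.4107

v_post = -1.0195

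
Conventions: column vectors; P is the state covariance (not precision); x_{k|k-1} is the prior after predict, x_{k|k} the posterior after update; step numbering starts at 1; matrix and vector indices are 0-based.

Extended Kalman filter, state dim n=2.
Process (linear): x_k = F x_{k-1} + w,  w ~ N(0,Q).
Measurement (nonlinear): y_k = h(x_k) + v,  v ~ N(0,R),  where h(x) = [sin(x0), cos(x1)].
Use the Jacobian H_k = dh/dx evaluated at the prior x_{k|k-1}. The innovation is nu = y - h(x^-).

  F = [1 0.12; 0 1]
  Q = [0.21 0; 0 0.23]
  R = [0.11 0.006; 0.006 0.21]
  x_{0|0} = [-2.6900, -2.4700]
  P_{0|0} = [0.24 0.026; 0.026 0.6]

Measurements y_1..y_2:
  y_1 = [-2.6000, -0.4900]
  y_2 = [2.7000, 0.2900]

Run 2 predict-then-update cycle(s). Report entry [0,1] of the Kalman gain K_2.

step 1: x^-=[-2.9864, -2.4700]  P^-=[0.4649 0.0980; 0.0980 0.8300]  H_jac=[-0.9880 0.0000; 0.0000 0.6222]  S=[0.5638 -0.0542; -0.0542 0.5314]  K=[-0.8116 0.0319; -0.0790 0.9639]  nu=[-2.4454, 0.2928]  x^+=[-0.9923, -1.9946]  P^+=[0.0902 0.0029; 0.0029 0.3245]
step 2: x^-=[-1.2317, -1.9946]  P^-=[0.3055 0.0419; 0.0419 0.5545]  H_jac=[0.3327 0.0000; 0.0000 0.9115]  S=[0.1438 0.0187; 0.0187 0.6708]  K=[0.7019 0.0374; -0.0011 0.7536]  nu=[3.6430, 0.7012]  x^+=[1.3516, -1.4702]  P^+=[0.2328 0.0132; 0.0132 0.1736]

K[0,1] = 0.0374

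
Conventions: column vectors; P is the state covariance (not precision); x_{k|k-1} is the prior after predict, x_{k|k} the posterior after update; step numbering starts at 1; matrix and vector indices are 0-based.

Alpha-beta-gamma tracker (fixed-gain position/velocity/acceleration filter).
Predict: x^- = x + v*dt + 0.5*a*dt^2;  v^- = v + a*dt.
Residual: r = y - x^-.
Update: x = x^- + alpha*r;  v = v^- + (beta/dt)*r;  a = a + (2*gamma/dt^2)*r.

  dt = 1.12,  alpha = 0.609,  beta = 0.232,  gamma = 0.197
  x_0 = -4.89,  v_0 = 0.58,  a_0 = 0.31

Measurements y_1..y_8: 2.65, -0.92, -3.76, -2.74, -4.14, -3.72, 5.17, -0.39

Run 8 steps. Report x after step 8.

step 1: x_pred=-4.0460  r=6.6960  x^+=0.0319  v^+=2.3142  a^+=2.4132
step 2: x_pred=4.1373  r=-5.0573  x^+=1.0574  v^+=3.9694  a^+=0.8247
step 3: x_pred=6.0204  r=-9.7804  x^+=0.0641  v^+=2.8671  a^+=-2.2473
step 4: x_pred=1.8658  r=-4.6058  x^+=-0.9391  v^+=-0.6039  a^+=-3.6939
step 5: x_pred=-3.9324  r=-0.2076  x^+=-4.0588  v^+=-4.7841  a^+=-3.7591
step 6: x_pred=-11.7748  r=8.0548  x^+=-6.8694  v^+=-7.3259  a^+=-1.2292
step 7: x_pred=-15.8453  r=21.0153  x^+=-3.0470  v^+=-4.3494  a^+=5.3716
step 8: x_pred=-4.5492  r=4.1592  x^+=-2.0163  v^+=2.5284  a^+=6.6780

x_post = -2.0163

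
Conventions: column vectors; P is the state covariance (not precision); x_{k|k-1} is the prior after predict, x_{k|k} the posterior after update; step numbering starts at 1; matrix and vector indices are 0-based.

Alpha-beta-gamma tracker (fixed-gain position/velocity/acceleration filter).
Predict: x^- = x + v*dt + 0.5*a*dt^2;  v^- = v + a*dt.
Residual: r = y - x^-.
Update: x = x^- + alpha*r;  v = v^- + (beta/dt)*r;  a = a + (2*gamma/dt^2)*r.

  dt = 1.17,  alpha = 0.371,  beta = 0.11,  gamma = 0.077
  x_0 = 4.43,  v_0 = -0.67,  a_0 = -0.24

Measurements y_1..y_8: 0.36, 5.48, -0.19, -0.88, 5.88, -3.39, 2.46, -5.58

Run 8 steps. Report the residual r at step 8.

step 1: x_pred=3.4818  r=-3.1218  x^+=2.3236  v^+=-1.2443  a^+=-0.5912
step 2: x_pred=0.4631  r=5.0169  x^+=2.3244  v^+=-1.4643  a^+=-0.0268
step 3: x_pred=0.5928  r=-0.7828  x^+=0.3024  v^+=-1.5693  a^+=-0.1149
step 4: x_pred=-1.6124  r=0.7324  x^+=-1.3407  v^+=-1.6349  a^+=-0.0325
step 5: x_pred=-3.2757  r=9.1557  x^+=0.1211  v^+=-0.8121  a^+=0.9975
step 6: x_pred=-0.1463  r=-3.2437  x^+=-1.3497  v^+=0.0501  a^+=0.6326
step 7: x_pred=-0.8581  r=3.3181  x^+=0.3729  v^+=1.1022  a^+=1.0059
step 8: x_pred=2.3509  r=-7.9309  x^+=-0.5915  v^+=1.5334  a^+=0.1137

resid = -7.9309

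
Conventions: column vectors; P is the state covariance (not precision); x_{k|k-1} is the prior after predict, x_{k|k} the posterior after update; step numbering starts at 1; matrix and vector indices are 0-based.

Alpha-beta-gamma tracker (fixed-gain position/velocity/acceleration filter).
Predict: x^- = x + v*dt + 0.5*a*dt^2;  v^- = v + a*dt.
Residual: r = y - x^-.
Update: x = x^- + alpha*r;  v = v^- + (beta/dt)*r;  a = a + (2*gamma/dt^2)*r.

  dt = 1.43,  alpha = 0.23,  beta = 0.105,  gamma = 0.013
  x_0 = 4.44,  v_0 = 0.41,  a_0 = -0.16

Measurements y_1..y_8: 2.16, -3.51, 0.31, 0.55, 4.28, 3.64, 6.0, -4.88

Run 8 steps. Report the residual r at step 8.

resid = -2.7432

step 1: x_pred=4.8627  r=-2.7027  x^+=4.2411  v^+=-0.0173  a^+=-0.1944
step 2: x_pred=4.0177  r=-7.5277  x^+=2.2863  v^+=-0.8479  a^+=-0.2901
step 3: x_pred=0.7772  r=-0.4672  x^+=0.6697  v^+=-1.2970  a^+=-0.2960
step 4: x_pred=-1.4877  r=2.0377  x^+=-1.0190  v^+=-1.5707  a^+=-0.2701
step 5: x_pred=-3.5413  r=7.8213  x^+=-1.7424  v^+=-1.3827  a^+=-0.1707
step 6: x_pred=-3.8941  r=7.5341  x^+=-2.1613  v^+=-1.0735  a^+=-0.0749
step 7: x_pred=-3.7730  r=9.7730  x^+=-1.5252  v^+=-0.4630  a^+=0.0494
step 8: x_pred=-2.1368  r=-2.7432  x^+=-2.7677  v^+=-0.5938  a^+=0.0145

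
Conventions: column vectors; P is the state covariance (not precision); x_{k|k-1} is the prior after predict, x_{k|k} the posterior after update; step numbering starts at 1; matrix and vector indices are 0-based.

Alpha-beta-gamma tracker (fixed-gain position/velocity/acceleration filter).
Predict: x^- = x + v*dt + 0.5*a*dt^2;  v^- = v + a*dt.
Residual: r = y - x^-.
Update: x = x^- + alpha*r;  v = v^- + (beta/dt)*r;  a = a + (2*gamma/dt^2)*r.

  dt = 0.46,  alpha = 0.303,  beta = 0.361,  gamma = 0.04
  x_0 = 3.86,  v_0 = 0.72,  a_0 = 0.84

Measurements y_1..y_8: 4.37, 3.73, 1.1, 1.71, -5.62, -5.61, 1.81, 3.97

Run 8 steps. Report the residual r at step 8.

resid = 11.9710

step 1: x_pred=4.2801  r=0.0899  x^+=4.3073  v^+=1.1770  a^+=0.8740
step 2: x_pred=4.9412  r=-1.2112  x^+=4.5742  v^+=0.6285  a^+=0.4161
step 3: x_pred=4.9073  r=-3.8073  x^+=3.7537  v^+=-2.1680  a^+=-1.0234
step 4: x_pred=2.6481  r=-0.9381  x^+=2.3639  v^+=-3.3750  a^+=-1.3780
step 5: x_pred=0.6656  r=-6.2856  x^+=-1.2390  v^+=-8.9417  a^+=-3.7544
step 6: x_pred=-5.7494  r=0.1394  x^+=-5.7071  v^+=-10.5594  a^+=-3.7018
step 7: x_pred=-10.9561  r=12.7661  x^+=-7.0880  v^+=-2.2436  a^+=1.1248
step 8: x_pred=-8.0010  r=11.9710  x^+=-4.3738  v^+=7.6685  a^+=5.6507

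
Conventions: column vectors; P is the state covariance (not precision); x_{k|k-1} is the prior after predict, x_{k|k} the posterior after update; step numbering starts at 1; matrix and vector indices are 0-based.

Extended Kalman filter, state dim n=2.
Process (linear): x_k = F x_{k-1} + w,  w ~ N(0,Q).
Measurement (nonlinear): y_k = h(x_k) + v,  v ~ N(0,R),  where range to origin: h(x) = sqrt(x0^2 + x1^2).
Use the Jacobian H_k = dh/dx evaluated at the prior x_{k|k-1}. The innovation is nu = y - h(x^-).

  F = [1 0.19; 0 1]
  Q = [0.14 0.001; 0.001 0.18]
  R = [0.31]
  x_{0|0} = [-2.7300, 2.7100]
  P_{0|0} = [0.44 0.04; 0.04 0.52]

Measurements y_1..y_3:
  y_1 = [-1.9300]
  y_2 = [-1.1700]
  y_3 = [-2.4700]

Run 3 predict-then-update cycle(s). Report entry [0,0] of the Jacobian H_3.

H_jac[0,0] = 0.8030

step 1: x^-=[-2.2151, 2.7100]  P^-=[0.6140 0.1398; 0.1398 0.7000]  H_jac=[-0.6329 0.7743]  S=[0.8385]  K=[-0.3343; 0.5408]  nu=[-5.4301]  x^+=[-0.3998, -0.2268]  P^+=[0.5203 0.2914; 0.2914 0.4547]
step 2: x^-=[-0.4429, -0.2268]  P^-=[0.7874 0.3788; 0.3788 0.6347]  H_jac=[-0.8901 -0.4557]  S=[1.3730]  K=[-0.6362; -0.4563]  nu=[-1.6676]  x^+=[0.6180, 0.5341]  P^+=[0.2317 -0.0197; -0.0197 0.3489]
step 3: x^-=[0.7195, 0.5341]  P^-=[0.3768 0.0476; 0.0476 0.5289]  H_jac=[0.8030 0.5960]  S=[0.7863]  K=[0.4208; 0.4495]  nu=[-3.3660]  x^+=[-0.6969, -0.9789]  P^+=[0.2375 -0.1012; -0.1012 0.3701]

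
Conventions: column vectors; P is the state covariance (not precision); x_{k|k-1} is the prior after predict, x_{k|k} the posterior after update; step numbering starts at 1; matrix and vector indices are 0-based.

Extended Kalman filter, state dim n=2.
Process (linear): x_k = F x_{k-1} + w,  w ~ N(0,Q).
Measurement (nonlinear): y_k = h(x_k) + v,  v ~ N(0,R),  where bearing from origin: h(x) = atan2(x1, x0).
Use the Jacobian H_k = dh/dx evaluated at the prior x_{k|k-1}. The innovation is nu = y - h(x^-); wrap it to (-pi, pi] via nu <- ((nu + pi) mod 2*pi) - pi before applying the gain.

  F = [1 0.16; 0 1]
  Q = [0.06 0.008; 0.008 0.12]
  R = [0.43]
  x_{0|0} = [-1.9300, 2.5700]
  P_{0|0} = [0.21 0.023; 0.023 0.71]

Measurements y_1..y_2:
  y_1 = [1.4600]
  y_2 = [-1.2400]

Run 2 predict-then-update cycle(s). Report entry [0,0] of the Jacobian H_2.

H_jac[0,0] = -0.3211

step 1: x^-=[-1.5188, 2.5700]  P^-=[0.2955 0.1446; 0.1446 0.8300]  H_jac=[-0.2884 -0.1704]  S=[0.4929]  K=[-0.2229; -0.3716]  nu=[-0.6446]  x^+=[-1.3751, 2.8095]  P^+=[0.2710 0.1038; 0.1038 0.7619]
step 2: x^-=[-0.9256, 2.8095]  P^-=[0.3838 0.2337; 0.2337 0.8819]  H_jac=[-0.3211 -0.1058]  S=[0.4953]  K=[-0.2987; -0.3398]  nu=[-3.1291]  x^+=[0.0090, 3.8729]  P^+=[0.3396 0.1834; 0.1834 0.8247]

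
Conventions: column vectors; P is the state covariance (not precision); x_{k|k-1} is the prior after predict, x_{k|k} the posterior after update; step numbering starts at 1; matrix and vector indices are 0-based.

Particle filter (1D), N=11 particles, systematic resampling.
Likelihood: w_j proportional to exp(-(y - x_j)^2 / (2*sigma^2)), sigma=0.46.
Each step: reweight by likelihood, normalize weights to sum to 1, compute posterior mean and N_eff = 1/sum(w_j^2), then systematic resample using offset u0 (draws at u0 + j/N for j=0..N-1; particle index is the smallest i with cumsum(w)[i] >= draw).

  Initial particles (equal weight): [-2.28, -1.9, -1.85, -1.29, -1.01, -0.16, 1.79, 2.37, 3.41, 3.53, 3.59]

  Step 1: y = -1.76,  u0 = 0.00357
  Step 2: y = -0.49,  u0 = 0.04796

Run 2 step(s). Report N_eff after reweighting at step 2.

step 1: w=[0.1588, 0.2872, 0.2951, 0.1785, 0.0796, 0.0007, 0.0000, 0.0000, 0.0000, 0.0000, 0.0000]  mean=-1.7646  Neff=4.2914  idx=[0, 0, 1, 1, 1, 2, 2, 2, 2, 3, 3]
step 2: w=[0.0010, 0.0010, 0.0175, 0.0175, 0.0175, 0.0243, 0.0243, 0.0243, 0.0243, 0.4240, 0.4240]  mean=-1.3786  Neff=2.7554  idx=[4, 8, 9, 9, 9, 9, 10, 10, 10, 10, 10]

N_eff = 2.7554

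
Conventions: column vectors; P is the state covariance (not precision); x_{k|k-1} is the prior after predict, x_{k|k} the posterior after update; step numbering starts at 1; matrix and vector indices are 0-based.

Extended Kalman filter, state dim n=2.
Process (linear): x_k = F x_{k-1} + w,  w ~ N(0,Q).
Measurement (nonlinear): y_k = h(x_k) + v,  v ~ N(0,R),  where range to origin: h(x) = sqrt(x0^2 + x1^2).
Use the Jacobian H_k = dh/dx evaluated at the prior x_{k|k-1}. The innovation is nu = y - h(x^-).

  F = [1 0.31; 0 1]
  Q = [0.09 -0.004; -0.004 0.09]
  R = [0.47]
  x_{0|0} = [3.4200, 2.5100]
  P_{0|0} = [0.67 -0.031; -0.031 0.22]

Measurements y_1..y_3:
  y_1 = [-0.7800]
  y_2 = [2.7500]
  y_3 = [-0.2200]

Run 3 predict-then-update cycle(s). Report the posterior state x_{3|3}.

x_post = [1.0587, 0.9784]

step 1: x^-=[4.1981, 2.5100]  P^-=[0.7619 0.0332; 0.0332 0.3100]  H_jac=[0.8583 0.5132]  S=[1.1422]  K=[0.5875; 0.1642]  nu=[-5.6712]  x^+=[0.8664, 1.5786]  P^+=[0.3677 -0.0770; -0.0770 0.2792]
step 2: x^-=[1.3558, 1.5786]  P^-=[0.4368 0.0056; 0.0056 0.3692]  H_jac=[0.6515 0.7586]  S=[0.8734]  K=[0.3307; 0.3248]  nu=[0.6691]  x^+=[1.5770, 1.7960]  P^+=[0.3413 -0.0883; -0.0883 0.2770]
step 3: x^-=[2.1338, 1.7960]  P^-=[0.4032 -0.0064; -0.0064 0.3670]  H_jac=[0.7651 0.6439]  S=[0.8519]  K=[0.3573; 0.2717]  nu=[-3.0090]  x^+=[1.0587, 0.9784]  P^+=[0.2945 -0.0891; -0.0891 0.3041]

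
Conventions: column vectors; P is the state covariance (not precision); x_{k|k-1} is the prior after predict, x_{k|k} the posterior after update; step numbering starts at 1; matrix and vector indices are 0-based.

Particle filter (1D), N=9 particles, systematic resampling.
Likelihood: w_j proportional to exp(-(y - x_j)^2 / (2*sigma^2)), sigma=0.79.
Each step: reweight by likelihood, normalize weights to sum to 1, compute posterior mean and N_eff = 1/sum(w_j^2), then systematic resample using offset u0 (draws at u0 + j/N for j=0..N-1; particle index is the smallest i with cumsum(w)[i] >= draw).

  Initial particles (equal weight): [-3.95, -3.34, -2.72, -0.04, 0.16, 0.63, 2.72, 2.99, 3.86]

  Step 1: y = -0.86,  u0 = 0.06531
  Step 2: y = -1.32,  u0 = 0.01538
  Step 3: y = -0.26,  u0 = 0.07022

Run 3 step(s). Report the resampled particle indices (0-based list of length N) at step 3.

resampled_idx = [0, 1, 2, 3, 4, 5, 6, 7, 8]

step 1: w=[0.0004, 0.0058, 0.0498, 0.4641, 0.3456, 0.1343, 0.0000, 0.0000, 0.0000]  mean=-0.0346  Neff=2.8136  idx=[3, 3, 3, 3, 3, 4, 4, 4, 5]
step 2: w=[0.1408, 0.1408, 0.1408, 0.1408, 0.1408, 0.0905, 0.0905, 0.0905, 0.0249]  mean=0.0309  Neff=8.0499  idx=[0, 0, 1, 2, 3, 4, 4, 5, 7]
step 3: w=[0.1136, 0.1136, 0.1136, 0.1136, 0.1136, 0.1136, 0.1136, 0.1025, 0.1025]  mean=0.0010  Neff=8.9846  idx=[0, 1, 2, 3, 4, 5, 6, 7, 8]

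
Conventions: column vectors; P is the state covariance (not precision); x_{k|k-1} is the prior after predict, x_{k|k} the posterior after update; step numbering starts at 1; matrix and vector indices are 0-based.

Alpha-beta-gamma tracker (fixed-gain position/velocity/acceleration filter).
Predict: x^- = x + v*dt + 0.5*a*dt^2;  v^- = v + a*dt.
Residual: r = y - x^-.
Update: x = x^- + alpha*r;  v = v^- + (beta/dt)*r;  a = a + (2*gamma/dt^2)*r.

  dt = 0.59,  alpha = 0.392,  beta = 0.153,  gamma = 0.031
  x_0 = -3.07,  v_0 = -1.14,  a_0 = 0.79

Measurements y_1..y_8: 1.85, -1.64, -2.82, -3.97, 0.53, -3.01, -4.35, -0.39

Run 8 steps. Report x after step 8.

step 1: x_pred=-3.6051  r=5.4551  x^+=-1.4667  v^+=0.7407  a^+=1.7616
step 2: x_pred=-0.7231  r=-0.9169  x^+=-1.0825  v^+=1.5423  a^+=1.5983
step 3: x_pred=0.1056  r=-2.9256  x^+=-1.0412  v^+=1.7266  a^+=1.0772
step 4: x_pred=0.1650  r=-4.1350  x^+=-1.4559  v^+=1.2899  a^+=0.3407
step 5: x_pred=-0.6356  r=1.1656  x^+=-0.1787  v^+=1.7932  a^+=0.5483
step 6: x_pred=0.9747  r=-3.9847  x^+=-0.5873  v^+=1.0834  a^+=-0.1614
step 7: x_pred=0.0238  r=-4.3738  x^+=-1.6907  v^+=-0.1461  a^+=-0.9404
step 8: x_pred=-1.9406  r=1.5506  x^+=-1.3328  v^+=-0.2988  a^+=-0.6642

x_post = -1.3328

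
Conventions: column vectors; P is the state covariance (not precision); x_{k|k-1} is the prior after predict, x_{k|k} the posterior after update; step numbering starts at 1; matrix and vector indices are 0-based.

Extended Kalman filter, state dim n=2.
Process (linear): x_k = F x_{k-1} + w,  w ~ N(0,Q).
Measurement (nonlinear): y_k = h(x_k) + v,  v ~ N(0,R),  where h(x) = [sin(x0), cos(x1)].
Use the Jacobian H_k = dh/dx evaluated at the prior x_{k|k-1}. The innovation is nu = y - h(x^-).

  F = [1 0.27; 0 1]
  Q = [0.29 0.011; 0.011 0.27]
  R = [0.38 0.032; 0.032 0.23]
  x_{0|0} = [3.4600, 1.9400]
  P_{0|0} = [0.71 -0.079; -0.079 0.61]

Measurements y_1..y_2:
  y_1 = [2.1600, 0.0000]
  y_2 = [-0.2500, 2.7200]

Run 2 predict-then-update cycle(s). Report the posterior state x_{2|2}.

step 1: x^-=[3.9838, 1.9400]  P^-=[1.0018 0.0967; 0.0967 0.8800]  H_jac=[-0.6658 0.0000; 0.0000 -0.9326]  S=[0.8241 0.0920; 0.0920 0.9954]  K=[-0.8076 -0.0159; 0.0141 -0.8258]  nu=[2.9061, 0.3609]  x^+=[1.6311, 1.6830]  P^+=[0.4617 0.0316; 0.0316 0.2032]
step 2: x^-=[2.0855, 1.6830]  P^-=[0.7836 0.0975; 0.0975 0.4732]  H_jac=[-0.4923 0.0000; 0.0000 -0.9937]  S=[0.5699 0.0797; 0.0797 0.6972]  K=[-0.6681 -0.0626; 0.0103 -0.6755]  nu=[-1.1204, 2.8320]  x^+=[2.6568, -0.2416]  P^+=[0.5198 0.0360; 0.0360 0.1560]

x_post = [2.6568, -0.2416]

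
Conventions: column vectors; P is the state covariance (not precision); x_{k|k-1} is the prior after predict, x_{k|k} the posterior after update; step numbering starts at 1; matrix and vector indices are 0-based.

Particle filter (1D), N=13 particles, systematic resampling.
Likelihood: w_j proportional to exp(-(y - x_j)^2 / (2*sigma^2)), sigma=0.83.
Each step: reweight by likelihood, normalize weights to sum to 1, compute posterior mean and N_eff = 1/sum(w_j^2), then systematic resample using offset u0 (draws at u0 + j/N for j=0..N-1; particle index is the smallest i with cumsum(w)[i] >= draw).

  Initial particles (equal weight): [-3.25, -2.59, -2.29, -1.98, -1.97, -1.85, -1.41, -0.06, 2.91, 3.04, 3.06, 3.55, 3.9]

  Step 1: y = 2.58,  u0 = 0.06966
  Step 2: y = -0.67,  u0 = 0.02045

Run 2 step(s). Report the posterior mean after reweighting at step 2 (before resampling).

step 1: w=[0.0000, 0.0000, 0.0000, 0.0000, 0.0000, 0.0000, 0.0000, 0.0019, 0.2701, 0.2507, 0.2473, 0.1476, 0.0825]  mean=3.1503  Neff=4.4344  idx=[8, 8, 8, 9, 9, 9, 10, 10, 10, 10, 11, 11, 12]
step 2: w=[0.1570, 0.1570, 0.1570, 0.0789, 0.0789, 0.0789, 0.0708, 0.0708, 0.0708, 0.0708, 0.0042, 0.0042, 0.0004]  mean=2.9891  Neff=8.8690  idx=[0, 0, 1, 1, 2, 2, 3, 4, 5, 6, 7, 8, 9]

post_mean = 2.9891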